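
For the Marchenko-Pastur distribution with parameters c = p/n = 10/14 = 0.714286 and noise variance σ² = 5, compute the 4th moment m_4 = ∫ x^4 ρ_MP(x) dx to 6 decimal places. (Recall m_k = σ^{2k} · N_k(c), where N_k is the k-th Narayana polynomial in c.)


E[X⁴] = σ⁸ (1 + 6c + 6c² + c³) (fourth MP moment). With σ² = 5 (so σ⁸ = 625) and c = 10/14 = 0.714286: E[X⁴] = 625 · (1 + 6·0.714286 + 6·(0.714286)² + (0.714286)³) = 625 · 8.711370.

So E[X^4] = 5444.606414.


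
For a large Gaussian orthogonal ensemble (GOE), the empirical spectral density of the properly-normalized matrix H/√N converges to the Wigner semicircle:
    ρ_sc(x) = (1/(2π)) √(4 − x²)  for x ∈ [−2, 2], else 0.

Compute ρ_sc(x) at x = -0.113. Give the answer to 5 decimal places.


ρ_sc(x) = (1/(2π)) √(4 − x²). With x = -0.113:
  4 − x² = 4 − (-0.113)² = 4 − 0.012769 = 3.987231.
  √(4 − x²) = 1.996805.
  1/(2π) = 0.159155.
  ρ_sc(-0.113) = 0.159155 · 1.996805 = 0.317801.

Rounded to 5 decimal places: ρ_sc(-0.113) ≈ 0.31780.


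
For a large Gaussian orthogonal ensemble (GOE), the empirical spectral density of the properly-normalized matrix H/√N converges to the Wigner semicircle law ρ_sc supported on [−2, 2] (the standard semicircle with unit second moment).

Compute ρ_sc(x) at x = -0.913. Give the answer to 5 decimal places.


ρ_sc(x) = (1/(2π)) √(4 − x²). With x = -0.913:
  4 − x² = 4 − (-0.913)² = 4 − 0.833569 = 3.166431.
  √(4 − x²) = 1.779447.
  1/(2π) = 0.159155.
  ρ_sc(-0.913) = 0.159155 · 1.779447 = 0.283208.

Rounded to 5 decimal places: ρ_sc(-0.913) ≈ 0.28321.


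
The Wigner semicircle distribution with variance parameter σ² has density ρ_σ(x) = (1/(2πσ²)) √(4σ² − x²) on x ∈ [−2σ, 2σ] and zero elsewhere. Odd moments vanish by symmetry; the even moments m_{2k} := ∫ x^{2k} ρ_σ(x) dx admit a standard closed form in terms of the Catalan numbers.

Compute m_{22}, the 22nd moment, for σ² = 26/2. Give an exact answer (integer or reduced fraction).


By the scaled semicircle moment identity, m_{2k} = σ^{2k} · C_k with k = 11.
C_11 = (1/(k+1)) · C(2k, k) = (1/12) · C(22, 11) = (1/12) · 705432 = 58786.
σ^{2k} = (σ²)^k = (26/2)^11 = 1792160394037.

Therefore m_{22} = σ^{22} · C_11 = 1792160394037 · 58786 = 105353940923859082.


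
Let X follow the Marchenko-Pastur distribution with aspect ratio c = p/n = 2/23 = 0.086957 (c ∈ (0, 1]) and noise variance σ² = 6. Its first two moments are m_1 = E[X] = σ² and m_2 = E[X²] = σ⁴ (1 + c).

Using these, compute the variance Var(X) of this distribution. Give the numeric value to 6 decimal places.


m_1 = E[X] = σ² = 6, so m_1² = 36.
m_2 = E[X²] = σ⁴ (1 + c) = 36 · (1 + 0.086957) = 36 · 1.086957 = 39.130435.
(Note m_2 − m_1² simplifies to c · σ⁴ = 0.086957 · 36.)

Var(X) = m_2 − m_1² = 39.130435 − 36 = 3.130435.


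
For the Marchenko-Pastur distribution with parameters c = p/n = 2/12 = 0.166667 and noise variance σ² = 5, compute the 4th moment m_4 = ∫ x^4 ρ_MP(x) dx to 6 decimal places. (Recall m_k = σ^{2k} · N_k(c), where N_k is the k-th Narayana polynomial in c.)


E[X⁴] = σ⁸ (1 + 6c + 6c² + c³) (fourth MP moment). With σ² = 5 (so σ⁸ = 625) and c = 2/12 = 0.166667: E[X⁴] = 625 · (1 + 6·0.166667 + 6·(0.166667)² + (0.166667)³) = 625 · 2.171296.

So E[X^4] = 1357.060185.


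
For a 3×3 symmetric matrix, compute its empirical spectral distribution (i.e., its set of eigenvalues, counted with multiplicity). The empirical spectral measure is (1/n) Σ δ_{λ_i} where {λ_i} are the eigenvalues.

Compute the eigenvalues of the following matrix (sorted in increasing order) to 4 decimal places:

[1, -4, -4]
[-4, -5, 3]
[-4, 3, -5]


Since M is real symmetric, all three eigenvalues are real; they are the roots of det(λI − M) = λ³ − (tr M) λ² + s λ − det M, where s is the sum of the principal 2×2 minors.
tr M = 1 + (-5) + (-5) = -9.
s = (1·(-5) − (-4)²) + (1·(-5) − (-4)²) + ((-5)·(-5) − 3²) = -21 + (-21) + 16 = -26.
det M (expand along row 1) = 1·16 − (-4)·32 + (-4)·(-32) = 272.
Characteristic polynomial: λ³ + 9λ² − 26λ − 272 = 0.
Substitute λ = y + (tr M)/3 = y − 3.000000 to remove the quadratic term: y³ + p·y + q = 0 with p = s − (tr M)²/3 = -53.000000 and q = −2(tr M)³/27 + (tr M)·s/3 − det M = -140.000000.
Three real roots ⇒ use the trigonometric (Viète) form: r = 2√(−p/3) = 8.406347, φ = arccos(3q/(p·r)) = arccos(0.942684) = 0.340212 rad.
y_k = r·cos(φ/3 − 2πk/3) for k = 0, 1, 2 gives y = 8.352350, -3.352350, -5.000000.
λ_k = y_k − 3.000000 gives λ = 5.3523, -6.3523, -8.0000 (check: the sum is -9.0000 = tr M).

Eigenvalues sorted in increasing order: [-8.0000, -6.3523, 5.3523].


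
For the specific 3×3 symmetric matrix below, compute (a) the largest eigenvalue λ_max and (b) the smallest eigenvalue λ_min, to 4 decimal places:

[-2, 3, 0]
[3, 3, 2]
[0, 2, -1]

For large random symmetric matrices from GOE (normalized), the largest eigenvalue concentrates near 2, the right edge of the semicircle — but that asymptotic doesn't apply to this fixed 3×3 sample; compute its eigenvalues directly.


Since M is real symmetric, all three eigenvalues are real; they are the roots of det(λI − M) = λ³ − (tr M) λ² + s λ − det M, where s is the sum of the principal 2×2 minors.
tr M = -2 + 3 + (-1) = 0.
s = ((-2)·3 − 3²) + ((-2)·(-1) − 0²) + (3·(-1) − 2²) = -15 + 2 + (-7) = -20.
det M (expand along row 1) = (-2)·(-7) − 3·(-3) + 0·6 = 23.
Characteristic polynomial: λ³ − 20λ − 23 = 0.
Substitute λ = y + (tr M)/3 = y + 0.000000 to remove the quadratic term: y³ + p·y + q = 0 with p = s − (tr M)²/3 = -20.000000 and q = −2(tr M)³/27 + (tr M)·s/3 − det M = -23.000000.
Three real roots ⇒ use the trigonometric (Viète) form: r = 2√(−p/3) = 5.163978, φ = arccos(3q/(p·r)) = arccos(0.668090) = 0.839158 rad.
y_k = r·cos(φ/3 − 2πk/3) for k = 0, 1, 2 gives y = 4.963269, -1.246941, -3.716328.
λ_k = y_k + 0.000000 gives λ = 4.9633, -1.2469, -3.7163 (check: the sum is 0.0000 = tr M).

Hence λ_max = 4.9633 and λ_min = -3.7163.


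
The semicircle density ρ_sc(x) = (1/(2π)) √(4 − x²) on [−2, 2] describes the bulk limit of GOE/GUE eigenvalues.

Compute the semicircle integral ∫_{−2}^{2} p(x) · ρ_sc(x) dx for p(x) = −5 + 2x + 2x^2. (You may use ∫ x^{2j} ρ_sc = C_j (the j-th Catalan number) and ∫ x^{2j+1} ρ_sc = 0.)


Write p(x) = Σ a_i x^i, split into monomials and integrate each against ρ_sc separately.
Using ∫ x^{2j} ρ_sc = C_j = (1/(j+1)) C(2j, j) (Catalan numbers) and ∫ x^{2j+1} ρ_sc = 0 (odd monomials vanish by symmetry):
  i = 0 (even): a_0 · C_{0} = -5 · 1 = -5
  i = 1 (odd): ∫ x^1 ρ_sc = 0 (vanishes)
  i = 2 (even): a_2 · C_{1} = 2 · 1 = 2

Summing the contributions: ∫_{−2}^{2} p(x) ρ_sc(x) dx = (-5) + 2 = -3.


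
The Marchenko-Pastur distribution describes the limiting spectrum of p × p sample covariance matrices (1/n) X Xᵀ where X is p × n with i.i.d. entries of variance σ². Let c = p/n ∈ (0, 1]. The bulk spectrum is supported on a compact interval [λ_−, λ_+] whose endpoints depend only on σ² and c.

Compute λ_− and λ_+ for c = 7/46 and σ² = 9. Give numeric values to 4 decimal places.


c = 7/46 = 0.152174; √c = 0.390095.
λ_− = σ² (1 − √c)² = 9 · (1 − 0.390095)² = 9 · (0.609905)² = 3.347860.
λ_+ = σ² (1 + √c)² = 9 · (1 + 0.390095)² = 9 · (1.390095)² = 17.391271.

Rounded to 4 decimal places: λ_− ≈ 3.3479, λ_+ ≈ 17.3913.


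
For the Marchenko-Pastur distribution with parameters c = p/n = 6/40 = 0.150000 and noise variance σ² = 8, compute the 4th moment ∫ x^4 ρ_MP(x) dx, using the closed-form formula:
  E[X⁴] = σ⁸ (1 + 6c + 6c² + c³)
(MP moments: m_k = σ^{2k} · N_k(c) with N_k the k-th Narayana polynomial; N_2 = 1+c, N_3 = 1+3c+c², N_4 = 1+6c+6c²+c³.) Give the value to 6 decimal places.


E[X⁴] = σ⁸ (1 + 6c + 6c² + c³) (fourth MP moment). With σ² = 8 (so σ⁸ = 4096) and c = 6/40 = 0.150000: E[X⁴] = 4096 · (1 + 6·0.150000 + 6·(0.150000)² + (0.150000)³) = 4096 · 2.038375.

So E[X^4] = 8349.184000.


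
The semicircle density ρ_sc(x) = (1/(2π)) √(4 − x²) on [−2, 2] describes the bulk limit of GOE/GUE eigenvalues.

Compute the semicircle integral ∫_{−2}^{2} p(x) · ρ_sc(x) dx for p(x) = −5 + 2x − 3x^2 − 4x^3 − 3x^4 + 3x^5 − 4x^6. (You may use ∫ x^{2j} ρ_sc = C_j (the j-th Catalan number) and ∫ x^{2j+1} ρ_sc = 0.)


Write p(x) = Σ a_i x^i, split into monomials and integrate each against ρ_sc separately.
Using ∫ x^{2j} ρ_sc = C_j = (1/(j+1)) C(2j, j) (Catalan numbers) and ∫ x^{2j+1} ρ_sc = 0 (odd monomials vanish by symmetry):
  i = 0 (even): a_0 · C_{0} = -5 · 1 = -5
  i = 1 (odd): ∫ x^1 ρ_sc = 0 (vanishes)
  i = 2 (even): a_2 · C_{1} = -3 · 1 = -3
  i = 3 (odd): ∫ x^3 ρ_sc = 0 (vanishes)
  i = 4 (even): a_4 · C_{2} = -3 · 2 = -6
  i = 5 (odd): ∫ x^5 ρ_sc = 0 (vanishes)
  i = 6 (even): a_6 · C_{3} = -4 · 5 = -20

Summing the contributions: ∫_{−2}^{2} p(x) ρ_sc(x) dx = (-5) + (-3) + (-6) + (-20) = -34.


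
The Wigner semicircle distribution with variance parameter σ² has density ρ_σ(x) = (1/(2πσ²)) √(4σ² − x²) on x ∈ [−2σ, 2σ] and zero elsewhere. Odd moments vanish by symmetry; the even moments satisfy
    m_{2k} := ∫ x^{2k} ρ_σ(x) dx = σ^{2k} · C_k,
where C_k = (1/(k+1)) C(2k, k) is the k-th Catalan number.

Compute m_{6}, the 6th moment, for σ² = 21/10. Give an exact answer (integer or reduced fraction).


By the scaled semicircle moment identity, m_{2k} = σ^{2k} · C_k with k = 3.
C_3 = (1/(k+1)) · C(2k, k) = (1/4) · C(6, 3) = (1/4) · 20 = 5.
σ^{2k} = (σ²)^k = (21/10)^3 = 9261/1000.

Therefore m_{6} = σ^{6} · C_3 = (9261/1000) · 5 = 9261/200.


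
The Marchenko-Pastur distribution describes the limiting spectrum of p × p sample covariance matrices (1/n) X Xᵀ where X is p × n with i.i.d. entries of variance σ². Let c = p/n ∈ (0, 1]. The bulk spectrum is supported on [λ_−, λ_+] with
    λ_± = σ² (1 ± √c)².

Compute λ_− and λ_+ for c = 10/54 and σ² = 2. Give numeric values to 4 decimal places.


c = 10/54 = 0.185185; √c = 0.430331.
λ_− = σ² (1 − √c)² = 2 · (1 − 0.430331)² = 2 · (0.569669)² = 0.649044.
λ_+ = σ² (1 + √c)² = 2 · (1 + 0.430331)² = 2 · (1.430331)² = 4.091696.

Rounded to 4 decimal places: λ_− ≈ 0.6490, λ_+ ≈ 4.0917.


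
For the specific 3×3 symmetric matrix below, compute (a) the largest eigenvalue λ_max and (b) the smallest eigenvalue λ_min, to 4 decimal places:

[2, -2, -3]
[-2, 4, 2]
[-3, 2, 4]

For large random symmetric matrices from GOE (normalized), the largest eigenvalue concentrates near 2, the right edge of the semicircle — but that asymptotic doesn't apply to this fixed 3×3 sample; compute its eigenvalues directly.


Since M is real symmetric, all three eigenvalues are real; they are the roots of det(λI − M) = λ³ − (tr M) λ² + s λ − det M, where s is the sum of the principal 2×2 minors.
tr M = 2 + 4 + 4 = 10.
s = (2·4 − (-2)²) + (2·4 − (-3)²) + (4·4 − 2²) = 4 + (-1) + 12 = 15.
det M (expand along row 1) = 2·12 − (-2)·(-2) + (-3)·8 = -4.
Characteristic polynomial: λ³ − 10λ² + 15λ + 4 = 0.
Substitute λ = y + (tr M)/3 = y + 3.333333 to remove the quadratic term: y³ + p·y + q = 0 with p = s − (tr M)²/3 = -18.333333 and q = −2(tr M)³/27 + (tr M)·s/3 − det M = -20.074074.
Three real roots ⇒ use the trigonometric (Viète) form: r = 2√(−p/3) = 4.944132, φ = arccos(3q/(p·r)) = arccos(0.664393) = 0.844115 rad.
y_k = r·cos(φ/3 − 2πk/3) for k = 0, 1, 2 gives y = 4.749707, -1.185927, -3.563780.
λ_k = y_k + 3.333333 gives λ = 8.0830, 2.1474, -0.2304 (check: the sum is 10.0000 = tr M).

Hence λ_max = 8.0830 and λ_min = -0.2304.


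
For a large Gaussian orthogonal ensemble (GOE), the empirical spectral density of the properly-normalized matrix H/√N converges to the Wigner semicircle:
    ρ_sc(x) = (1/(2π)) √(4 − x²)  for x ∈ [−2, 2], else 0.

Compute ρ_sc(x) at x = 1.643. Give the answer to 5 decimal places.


ρ_sc(x) = (1/(2π)) √(4 − x²). With x = 1.643:
  4 − x² = 4 − (1.643)² = 4 − 2.699449 = 1.300551.
  √(4 − x²) = 1.140417.
  1/(2π) = 0.159155.
  ρ_sc(1.643) = 0.159155 · 1.140417 = 0.181503.

Rounded to 5 decimal places: ρ_sc(1.643) ≈ 0.18150.


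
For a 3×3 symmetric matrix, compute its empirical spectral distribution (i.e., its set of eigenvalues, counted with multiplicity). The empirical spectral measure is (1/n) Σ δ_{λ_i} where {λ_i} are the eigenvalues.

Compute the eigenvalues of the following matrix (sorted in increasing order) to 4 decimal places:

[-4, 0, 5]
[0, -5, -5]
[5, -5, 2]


Since M is real symmetric, all three eigenvalues are real; they are the roots of det(λI − M) = λ³ − (tr M) λ² + s λ − det M, where s is the sum of the principal 2×2 minors.
tr M = -4 + (-5) + 2 = -7.
s = ((-4)·(-5) − 0²) + ((-4)·2 − 5²) + ((-5)·2 − (-5)²) = 20 + (-33) + (-35) = -48.
det M (expand along row 1) = (-4)·(-35) − 0·25 + 5·25 = 265.
Characteristic polynomial: λ³ + 7λ² − 48λ − 265 = 0.
Substitute λ = y + (tr M)/3 = y − 2.333333 to remove the quadratic term: y³ + p·y + q = 0 with p = s − (tr M)²/3 = -64.333333 and q = −2(tr M)³/27 + (tr M)·s/3 − det M = -127.592593.
Three real roots ⇒ use the trigonometric (Viète) form: r = 2√(−p/3) = 9.261629, φ = arccos(3q/(p·r)) = arccos(0.642426) = 0.873136 rad.
y_k = r·cos(φ/3 − 2πk/3) for k = 0, 1, 2 gives y = 8.872126, -2.134462, -6.737664.
λ_k = y_k − 2.333333 gives λ = 6.5388, -4.4678, -9.0710 (check: the sum is -7.0000 = tr M).

Eigenvalues sorted in increasing order: [-9.0710, -4.4678, 6.5388].


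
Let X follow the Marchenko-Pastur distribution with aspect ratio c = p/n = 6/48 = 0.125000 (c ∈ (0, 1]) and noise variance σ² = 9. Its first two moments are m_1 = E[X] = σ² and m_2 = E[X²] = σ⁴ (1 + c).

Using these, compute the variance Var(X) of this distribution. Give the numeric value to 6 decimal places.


m_1 = E[X] = σ² = 9, so m_1² = 81.
m_2 = E[X²] = σ⁴ (1 + c) = 81 · (1 + 0.125000) = 81 · 1.125000 = 91.125000.
(Note m_2 − m_1² simplifies to c · σ⁴ = 0.125000 · 81.)

Var(X) = m_2 − m_1² = 91.125000 − 81 = 10.125000.


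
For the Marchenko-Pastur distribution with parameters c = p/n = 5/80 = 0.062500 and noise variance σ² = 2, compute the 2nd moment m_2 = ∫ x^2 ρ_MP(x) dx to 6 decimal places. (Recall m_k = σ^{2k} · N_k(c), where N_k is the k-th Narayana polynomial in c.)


E[X²] = σ⁴ (1 + c) (second MP moment). With σ² = 2 (so σ⁴ = 4) and c = 5/80 = 0.062500: E[X²] = 4 · (1 + 0.062500) = 4 · 1.062500.

So E[X^2] = 4.250000.


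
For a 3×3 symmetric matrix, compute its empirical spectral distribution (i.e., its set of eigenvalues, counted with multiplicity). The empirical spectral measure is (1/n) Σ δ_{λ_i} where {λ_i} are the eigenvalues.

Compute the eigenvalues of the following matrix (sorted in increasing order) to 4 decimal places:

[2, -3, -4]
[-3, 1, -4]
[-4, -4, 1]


Since M is real symmetric, all three eigenvalues are real; they are the roots of det(λI − M) = λ³ − (tr M) λ² + s λ − det M, where s is the sum of the principal 2×2 minors.
tr M = 2 + 1 + 1 = 4.
s = (2·1 − (-3)²) + (2·1 − (-4)²) + (1·1 − (-4)²) = -7 + (-14) + (-15) = -36.
det M (expand along row 1) = 2·(-15) − (-3)·(-19) + (-4)·16 = -151.
Characteristic polynomial: λ³ − 4λ² − 36λ + 151 = 0.
Substitute λ = y + (tr M)/3 = y + 1.333333 to remove the quadratic term: y³ + p·y + q = 0 with p = s − (tr M)²/3 = -41.333333 and q = −2(tr M)³/27 + (tr M)·s/3 − det M = 98.259259.
Three real roots ⇒ use the trigonometric (Viète) form: r = 2√(−p/3) = 7.423686, φ = arccos(3q/(p·r)) = arccos(-0.960671) = 2.860205 rad.
y_k = r·cos(φ/3 − 2πk/3) for k = 0, 1, 2 gives y = 4.297666, 3.093388, -7.391054.
λ_k = y_k + 1.333333 gives λ = 5.6310, 4.4267, -6.0577 (check: the sum is 4.0000 = tr M).

Eigenvalues sorted in increasing order: [-6.0577, 4.4267, 5.6310].


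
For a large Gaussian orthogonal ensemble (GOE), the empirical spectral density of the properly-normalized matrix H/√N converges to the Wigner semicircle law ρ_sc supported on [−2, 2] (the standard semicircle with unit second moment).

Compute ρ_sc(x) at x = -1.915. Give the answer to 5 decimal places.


ρ_sc(x) = (1/(2π)) √(4 − x²). With x = -1.915:
  4 − x² = 4 − (-1.915)² = 4 − 3.667225 = 0.332775.
  √(4 − x²) = 0.576867.
  1/(2π) = 0.159155.
  ρ_sc(-1.915) = 0.159155 · 0.576867 = 0.091811.

Rounded to 5 decimal places: ρ_sc(-1.915) ≈ 0.09181.


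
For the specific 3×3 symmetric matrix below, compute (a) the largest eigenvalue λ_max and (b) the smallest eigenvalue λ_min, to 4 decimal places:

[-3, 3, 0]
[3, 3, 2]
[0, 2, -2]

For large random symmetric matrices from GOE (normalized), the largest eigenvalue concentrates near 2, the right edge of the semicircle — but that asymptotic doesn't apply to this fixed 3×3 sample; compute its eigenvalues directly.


Since M is real symmetric, all three eigenvalues are real; they are the roots of det(λI − M) = λ³ − (tr M) λ² + s λ − det M, where s is the sum of the principal 2×2 minors.
tr M = -3 + 3 + (-2) = -2.
s = ((-3)·3 − 3²) + ((-3)·(-2) − 0²) + (3·(-2) − 2²) = -18 + 6 + (-10) = -22.
det M (expand along row 1) = (-3)·(-10) − 3·(-6) + 0·6 = 48.
Characteristic polynomial: λ³ + 2λ² − 22λ − 48 = 0.
Substitute λ = y + (tr M)/3 = y − 0.666667 to remove the quadratic term: y³ + p·y + q = 0 with p = s − (tr M)²/3 = -23.333333 and q = −2(tr M)³/27 + (tr M)·s/3 − det M = -32.740741.
Three real roots ⇒ use the trigonometric (Viète) form: r = 2√(−p/3) = 5.577734, φ = arccos(3q/(p·r)) = arccos(0.754701) = 0.715597 rad.
y_k = r·cos(φ/3 − 2πk/3) for k = 0, 1, 2 gives y = 5.419804, -1.568576, -3.851228.
λ_k = y_k − 0.666667 gives λ = 4.7531, -2.2352, -4.5179 (check: the sum is -2.0000 = tr M).

Hence λ_max = 4.7531 and λ_min = -4.5179.


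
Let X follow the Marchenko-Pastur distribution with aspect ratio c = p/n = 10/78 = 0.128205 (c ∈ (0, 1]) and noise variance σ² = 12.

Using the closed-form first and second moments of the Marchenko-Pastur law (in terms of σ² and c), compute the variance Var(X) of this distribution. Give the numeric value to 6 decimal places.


Recall the MP moments m_1 = E[X] = σ² and m_2 = E[X²] = σ⁴ (1 + c).
m_1 = E[X] = σ² = 12, so m_1² = 144.
m_2 = E[X²] = σ⁴ (1 + c) = 144 · (1 + 0.128205) = 144 · 1.128205 = 162.461538.
(Note m_2 − m_1² simplifies to c · σ⁴ = 0.128205 · 144.)

Var(X) = m_2 − m_1² = 162.461538 − 144 = 18.461538.


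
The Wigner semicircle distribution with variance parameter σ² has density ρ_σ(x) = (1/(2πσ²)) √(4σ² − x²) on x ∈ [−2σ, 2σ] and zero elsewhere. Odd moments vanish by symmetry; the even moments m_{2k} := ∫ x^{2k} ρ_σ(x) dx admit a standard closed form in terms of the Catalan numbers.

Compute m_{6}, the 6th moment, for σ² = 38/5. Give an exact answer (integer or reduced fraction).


By the scaled semicircle moment identity, m_{2k} = σ^{2k} · C_k with k = 3.
C_3 = (1/(k+1)) · C(2k, k) = (1/4) · C(6, 3) = (1/4) · 20 = 5.
σ^{2k} = (σ²)^k = (38/5)^3 = 54872/125.

Therefore m_{6} = σ^{6} · C_3 = (54872/125) · 5 = 54872/25.


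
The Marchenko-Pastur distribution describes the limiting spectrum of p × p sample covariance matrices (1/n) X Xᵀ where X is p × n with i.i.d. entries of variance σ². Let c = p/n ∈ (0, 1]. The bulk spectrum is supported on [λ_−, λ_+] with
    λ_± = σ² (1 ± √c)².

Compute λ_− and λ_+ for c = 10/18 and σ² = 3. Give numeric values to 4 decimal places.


c = 10/18 = 0.555556; √c = 0.745356.
λ_− = σ² (1 − √c)² = 3 · (1 − 0.745356)² = 3 · (0.254644)² = 0.194531.
λ_+ = σ² (1 + √c)² = 3 · (1 + 0.745356)² = 3 · (1.745356)² = 9.138803.

Rounded to 4 decimal places: λ_− ≈ 0.1945, λ_+ ≈ 9.1388.


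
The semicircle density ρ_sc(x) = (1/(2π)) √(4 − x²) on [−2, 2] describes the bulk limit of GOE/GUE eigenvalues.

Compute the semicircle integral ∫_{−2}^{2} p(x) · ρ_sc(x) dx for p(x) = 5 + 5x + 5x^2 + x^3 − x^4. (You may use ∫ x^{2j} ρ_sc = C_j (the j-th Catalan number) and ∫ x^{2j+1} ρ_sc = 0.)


Write p(x) = Σ a_i x^i, split into monomials and integrate each against ρ_sc separately.
Using ∫ x^{2j} ρ_sc = C_j = (1/(j+1)) C(2j, j) (Catalan numbers) and ∫ x^{2j+1} ρ_sc = 0 (odd monomials vanish by symmetry):
  i = 0 (even): a_0 · C_{0} = 5 · 1 = 5
  i = 1 (odd): ∫ x^1 ρ_sc = 0 (vanishes)
  i = 2 (even): a_2 · C_{1} = 5 · 1 = 5
  i = 3 (odd): ∫ x^3 ρ_sc = 0 (vanishes)
  i = 4 (even): a_4 · C_{2} = -1 · 2 = -2

Summing the contributions: ∫_{−2}^{2} p(x) ρ_sc(x) dx = 5 + 5 + (-2) = 8.


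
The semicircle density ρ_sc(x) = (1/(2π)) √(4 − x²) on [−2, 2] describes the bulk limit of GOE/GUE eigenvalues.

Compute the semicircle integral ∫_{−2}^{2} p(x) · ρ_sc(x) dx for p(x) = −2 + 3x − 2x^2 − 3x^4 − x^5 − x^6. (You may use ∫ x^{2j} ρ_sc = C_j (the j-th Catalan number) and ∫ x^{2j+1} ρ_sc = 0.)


Write p(x) = Σ a_i x^i, split into monomials and integrate each against ρ_sc separately.
Using ∫ x^{2j} ρ_sc = C_j = (1/(j+1)) C(2j, j) (Catalan numbers) and ∫ x^{2j+1} ρ_sc = 0 (odd monomials vanish by symmetry):
  i = 0 (even): a_0 · C_{0} = -2 · 1 = -2
  i = 1 (odd): ∫ x^1 ρ_sc = 0 (vanishes)
  i = 2 (even): a_2 · C_{1} = -2 · 1 = -2
  i = 4 (even): a_4 · C_{2} = -3 · 2 = -6
  i = 5 (odd): ∫ x^5 ρ_sc = 0 (vanishes)
  i = 6 (even): a_6 · C_{3} = -1 · 5 = -5

Summing the contributions: ∫_{−2}^{2} p(x) ρ_sc(x) dx = (-2) + (-2) + (-6) + (-5) = -15.


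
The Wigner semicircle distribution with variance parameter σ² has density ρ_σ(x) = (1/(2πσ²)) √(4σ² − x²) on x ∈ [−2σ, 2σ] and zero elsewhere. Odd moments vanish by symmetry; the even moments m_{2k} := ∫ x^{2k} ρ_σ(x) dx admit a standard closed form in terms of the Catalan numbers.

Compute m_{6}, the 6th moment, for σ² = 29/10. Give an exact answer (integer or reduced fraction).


By the scaled semicircle moment identity, m_{2k} = σ^{2k} · C_k with k = 3.
C_3 = (1/(k+1)) · C(2k, k) = (1/4) · C(6, 3) = (1/4) · 20 = 5.
σ^{2k} = (σ²)^k = (29/10)^3 = 24389/1000.

Therefore m_{6} = σ^{6} · C_3 = (24389/1000) · 5 = 24389/200.


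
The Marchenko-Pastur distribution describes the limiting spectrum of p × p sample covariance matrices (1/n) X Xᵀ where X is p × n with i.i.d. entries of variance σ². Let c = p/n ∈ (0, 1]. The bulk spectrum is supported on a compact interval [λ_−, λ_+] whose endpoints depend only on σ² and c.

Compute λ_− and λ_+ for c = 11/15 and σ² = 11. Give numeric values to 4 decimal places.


c = 11/15 = 0.733333; √c = 0.856349.
λ_− = σ² (1 − √c)² = 11 · (1 − 0.856349)² = 11 · (0.143651)² = 0.226992.
λ_+ = σ² (1 + √c)² = 11 · (1 + 0.856349)² = 11 · (1.856349)² = 37.906341.

Rounded to 4 decimal places: λ_− ≈ 0.2270, λ_+ ≈ 37.9063.


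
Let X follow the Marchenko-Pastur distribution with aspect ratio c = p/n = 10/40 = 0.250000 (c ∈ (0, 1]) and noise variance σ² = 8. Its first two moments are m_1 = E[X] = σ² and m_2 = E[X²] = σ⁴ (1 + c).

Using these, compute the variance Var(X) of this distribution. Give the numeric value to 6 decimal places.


m_1 = E[X] = σ² = 8, so m_1² = 64.
m_2 = E[X²] = σ⁴ (1 + c) = 64 · (1 + 0.250000) = 64 · 1.250000 = 80.000000.
(Note m_2 − m_1² simplifies to c · σ⁴ = 0.250000 · 64.)

Var(X) = m_2 − m_1² = 80.000000 − 64 = 16.000000.


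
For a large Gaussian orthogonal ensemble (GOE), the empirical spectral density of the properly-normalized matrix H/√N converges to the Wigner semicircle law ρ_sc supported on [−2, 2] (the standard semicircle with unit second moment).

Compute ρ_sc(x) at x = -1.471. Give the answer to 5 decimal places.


ρ_sc(x) = (1/(2π)) √(4 − x²). With x = -1.471:
  4 − x² = 4 − (-1.471)² = 4 − 2.163841 = 1.836159.
  √(4 − x²) = 1.355049.
  1/(2π) = 0.159155.
  ρ_sc(-1.471) = 0.159155 · 1.355049 = 0.215663.

Rounded to 5 decimal places: ρ_sc(-1.471) ≈ 0.21566.


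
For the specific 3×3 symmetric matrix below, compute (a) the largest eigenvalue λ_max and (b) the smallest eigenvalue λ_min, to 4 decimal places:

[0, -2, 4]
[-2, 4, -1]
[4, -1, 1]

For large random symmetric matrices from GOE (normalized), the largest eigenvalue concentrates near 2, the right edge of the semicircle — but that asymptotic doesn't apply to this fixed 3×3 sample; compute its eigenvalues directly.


Since M is real symmetric, all three eigenvalues are real; they are the roots of det(λI − M) = λ³ − (tr M) λ² + s λ − det M, where s is the sum of the principal 2×2 minors.
tr M = 0 + 4 + 1 = 5.
s = (0·4 − (-2)²) + (0·1 − 4²) + (4·1 − (-1)²) = -4 + (-16) + 3 = -17.
det M (expand along row 1) = 0·3 − (-2)·2 + 4·(-14) = -52.
Characteristic polynomial: λ³ − 5λ² − 17λ + 52 = 0.
Substitute λ = y + (tr M)/3 = y + 1.666667 to remove the quadratic term: y³ + p·y + q = 0 with p = s − (tr M)²/3 = -25.333333 and q = −2(tr M)³/27 + (tr M)·s/3 − det M = 14.407407.
Three real roots ⇒ use the trigonometric (Viète) form: r = 2√(−p/3) = 5.811865, φ = arccos(3q/(p·r)) = arccos(-0.293562) = 1.868747 rad.
y_k = r·cos(φ/3 − 2πk/3) for k = 0, 1, 2 gives y = 4.720286, 0.576268, -5.296554.
λ_k = y_k + 1.666667 gives λ = 6.3870, 2.2429, -3.6299 (check: the sum is 5.0000 = tr M).

Hence λ_max = 6.3870 and λ_min = -3.6299.


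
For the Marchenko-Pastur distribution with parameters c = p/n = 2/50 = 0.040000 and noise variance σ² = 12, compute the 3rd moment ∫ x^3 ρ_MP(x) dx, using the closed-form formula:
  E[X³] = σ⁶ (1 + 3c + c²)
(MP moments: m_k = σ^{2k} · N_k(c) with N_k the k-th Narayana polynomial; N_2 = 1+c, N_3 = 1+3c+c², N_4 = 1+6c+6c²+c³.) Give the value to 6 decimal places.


E[X³] = σ⁶ (1 + 3c + c²) (third MP moment). With σ² = 12 (so σ⁶ = 1728) and c = 2/50 = 0.040000: E[X³] = 1728 · (1 + 3·0.040000 + (0.040000)²) = 1728 · 1.121600.

So E[X^3] = 1938.124800.


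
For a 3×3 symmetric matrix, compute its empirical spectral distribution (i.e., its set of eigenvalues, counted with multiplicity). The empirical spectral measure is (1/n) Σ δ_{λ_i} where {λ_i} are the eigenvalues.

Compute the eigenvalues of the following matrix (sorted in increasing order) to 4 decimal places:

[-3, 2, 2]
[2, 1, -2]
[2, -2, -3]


Since M is real symmetric, all three eigenvalues are real; they are the roots of det(λI − M) = λ³ − (tr M) λ² + s λ − det M, where s is the sum of the principal 2×2 minors.
tr M = -3 + 1 + (-3) = -5.
s = ((-3)·1 − 2²) + ((-3)·(-3) − 2²) + (1·(-3) − (-2)²) = -7 + 5 + (-7) = -9.
det M (expand along row 1) = (-3)·(-7) − 2·(-2) + 2·(-6) = 13.
Characteristic polynomial: λ³ + 5λ² − 9λ − 13 = 0.
Substitute λ = y + (tr M)/3 = y − 1.666667 to remove the quadratic term: y³ + p·y + q = 0 with p = s − (tr M)²/3 = -17.333333 and q = −2(tr M)³/27 + (tr M)·s/3 − det M = 11.259259.
Three real roots ⇒ use the trigonometric (Viète) form: r = 2√(−p/3) = 4.807402, φ = arccos(3q/(p·r)) = arccos(-0.405358) = 1.988167 rad.
y_k = r·cos(φ/3 − 2πk/3) for k = 0, 1, 2 gives y = 3.789772, 0.666667, -4.456439.
λ_k = y_k − 1.666667 gives λ = 2.1231, -1.0000, -6.1231 (check: the sum is -5.0000 = tr M).

Eigenvalues sorted in increasing order: [-6.1231, -1.0000, 2.1231].


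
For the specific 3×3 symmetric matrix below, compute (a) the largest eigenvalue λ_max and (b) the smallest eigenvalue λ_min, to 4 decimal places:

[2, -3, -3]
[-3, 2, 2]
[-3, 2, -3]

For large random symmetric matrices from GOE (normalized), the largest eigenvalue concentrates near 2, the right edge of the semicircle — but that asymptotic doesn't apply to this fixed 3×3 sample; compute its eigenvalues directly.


Since M is real symmetric, all three eigenvalues are real; they are the roots of det(λI − M) = λ³ − (tr M) λ² + s λ − det M, where s is the sum of the principal 2×2 minors.
tr M = 2 + 2 + (-3) = 1.
s = (2·2 − (-3)²) + (2·(-3) − (-3)²) + (2·(-3) − 2²) = -5 + (-15) + (-10) = -30.
det M (expand along row 1) = 2·(-10) − (-3)·15 + (-3)·0 = 25.
Characteristic polynomial: λ³ − λ² − 30λ − 25 = 0.
Substitute λ = y + (tr M)/3 = y + 0.333333 to remove the quadratic term: y³ + p·y + q = 0 with p = s − (tr M)²/3 = -30.333333 and q = −2(tr M)³/27 + (tr M)·s/3 − det M = -35.074074.
Three real roots ⇒ use the trigonometric (Viète) form: r = 2√(−p/3) = 6.359595, φ = arccos(3q/(p·r)) = arccos(0.545454) = 0.993866 rad.
y_k = r·cos(φ/3 − 2πk/3) for k = 0, 1, 2 gives y = 6.013785, -1.215490, -4.798295.
λ_k = y_k + 0.333333 gives λ = 6.3471, -0.8822, -4.4650 (check: the sum is 1.0000 = tr M).

Hence λ_max = 6.3471 and λ_min = -4.4650.


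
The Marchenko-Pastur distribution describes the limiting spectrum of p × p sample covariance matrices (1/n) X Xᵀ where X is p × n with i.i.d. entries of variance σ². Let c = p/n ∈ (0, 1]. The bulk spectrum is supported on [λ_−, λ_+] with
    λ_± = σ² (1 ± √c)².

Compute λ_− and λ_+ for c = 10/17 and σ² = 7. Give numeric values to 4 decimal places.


c = 10/17 = 0.588235; √c = 0.766965.
λ_− = σ² (1 − √c)² = 7 · (1 − 0.766965)² = 7 · (0.233035)² = 0.380137.
λ_+ = σ² (1 + √c)² = 7 · (1 + 0.766965)² = 7 · (1.766965)² = 21.855157.

Rounded to 4 decimal places: λ_− ≈ 0.3801, λ_+ ≈ 21.8552.


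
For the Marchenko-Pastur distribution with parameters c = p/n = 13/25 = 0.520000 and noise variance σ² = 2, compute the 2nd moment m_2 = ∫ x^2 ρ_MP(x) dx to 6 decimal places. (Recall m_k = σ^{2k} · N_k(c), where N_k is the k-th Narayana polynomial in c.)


E[X²] = σ⁴ (1 + c) (second MP moment). With σ² = 2 (so σ⁴ = 4) and c = 13/25 = 0.520000: E[X²] = 4 · (1 + 0.520000) = 4 · 1.520000.

So E[X^2] = 6.080000.


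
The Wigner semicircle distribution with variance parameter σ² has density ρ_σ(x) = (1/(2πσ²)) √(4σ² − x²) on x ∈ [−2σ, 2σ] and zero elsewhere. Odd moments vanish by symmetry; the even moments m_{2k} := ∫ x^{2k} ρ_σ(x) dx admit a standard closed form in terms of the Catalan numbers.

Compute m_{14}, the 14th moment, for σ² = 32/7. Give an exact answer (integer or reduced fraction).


By the scaled semicircle moment identity, m_{2k} = σ^{2k} · C_k with k = 7.
C_7 = (1/(k+1)) · C(2k, k) = (1/8) · C(14, 7) = (1/8) · 3432 = 429.
σ^{2k} = (σ²)^k = (32/7)^7 = 34359738368/823543.

Therefore m_{14} = σ^{14} · C_7 = (34359738368/823543) · 429 = 14740327759872/823543.


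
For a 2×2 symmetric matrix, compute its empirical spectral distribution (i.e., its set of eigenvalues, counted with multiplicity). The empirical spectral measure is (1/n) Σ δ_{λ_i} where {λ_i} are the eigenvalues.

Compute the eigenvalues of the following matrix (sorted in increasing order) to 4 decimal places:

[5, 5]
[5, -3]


Since M is real symmetric, both eigenvalues are real; they are the roots of det(λI − M) = λ² − (tr M) λ + det M.
tr M = 5 + (-3) = 2.
det M = 5·(-3) − 5² = -15 − 25 = -40.
Characteristic polynomial: λ² − 2λ − 40 = 0.
Discriminant Δ = (tr M)² − 4·det M = 4 − (-160) = 164; √Δ = 12.806248.
λ = (tr M ± √Δ)/2 = (2 ± 12.806248)/2, giving (tr M − √Δ)/2 = -5.4031 and (tr M + √Δ)/2 = 7.4031.

Eigenvalues sorted in increasing order: [-5.4031, 7.4031].


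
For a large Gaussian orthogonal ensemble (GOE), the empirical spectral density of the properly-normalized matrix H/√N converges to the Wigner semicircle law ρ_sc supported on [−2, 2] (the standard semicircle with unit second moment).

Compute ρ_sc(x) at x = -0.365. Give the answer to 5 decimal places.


ρ_sc(x) = (1/(2π)) √(4 − x²). With x = -0.365:
  4 − x² = 4 − (-0.365)² = 4 − 0.133225 = 3.866775.
  √(4 − x²) = 1.966412.
  1/(2π) = 0.159155.
  ρ_sc(-0.365) = 0.159155 · 1.966412 = 0.312964.

Rounded to 5 decimal places: ρ_sc(-0.365) ≈ 0.31296.


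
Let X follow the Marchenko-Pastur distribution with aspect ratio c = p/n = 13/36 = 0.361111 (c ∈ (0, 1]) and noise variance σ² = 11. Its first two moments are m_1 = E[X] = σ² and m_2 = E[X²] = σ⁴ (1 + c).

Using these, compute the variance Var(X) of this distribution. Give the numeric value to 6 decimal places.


m_1 = E[X] = σ² = 11, so m_1² = 121.
m_2 = E[X²] = σ⁴ (1 + c) = 121 · (1 + 0.361111) = 121 · 1.361111 = 164.694444.
(Note m_2 − m_1² simplifies to c · σ⁴ = 0.361111 · 121.)

Var(X) = m_2 − m_1² = 164.694444 − 121 = 43.694444.


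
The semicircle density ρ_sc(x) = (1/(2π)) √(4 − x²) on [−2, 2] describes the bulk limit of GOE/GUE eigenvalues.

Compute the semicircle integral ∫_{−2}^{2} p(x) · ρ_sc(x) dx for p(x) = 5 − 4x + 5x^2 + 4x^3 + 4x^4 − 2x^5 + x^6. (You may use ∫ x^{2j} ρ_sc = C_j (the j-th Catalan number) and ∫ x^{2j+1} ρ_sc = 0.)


Write p(x) = Σ a_i x^i, split into monomials and integrate each against ρ_sc separately.
Using ∫ x^{2j} ρ_sc = C_j = (1/(j+1)) C(2j, j) (Catalan numbers) and ∫ x^{2j+1} ρ_sc = 0 (odd monomials vanish by symmetry):
  i = 0 (even): a_0 · C_{0} = 5 · 1 = 5
  i = 1 (odd): ∫ x^1 ρ_sc = 0 (vanishes)
  i = 2 (even): a_2 · C_{1} = 5 · 1 = 5
  i = 3 (odd): ∫ x^3 ρ_sc = 0 (vanishes)
  i = 4 (even): a_4 · C_{2} = 4 · 2 = 8
  i = 5 (odd): ∫ x^5 ρ_sc = 0 (vanishes)
  i = 6 (even): a_6 · C_{3} = 1 · 5 = 5

Summing the contributions: ∫_{−2}^{2} p(x) ρ_sc(x) dx = 5 + 5 + 8 + 5 = 23.


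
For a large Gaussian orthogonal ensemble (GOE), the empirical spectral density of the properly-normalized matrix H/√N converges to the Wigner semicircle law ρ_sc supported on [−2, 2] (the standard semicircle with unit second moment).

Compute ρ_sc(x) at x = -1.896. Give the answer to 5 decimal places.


ρ_sc(x) = (1/(2π)) √(4 − x²). With x = -1.896:
  4 − x² = 4 − (-1.896)² = 4 − 3.594816 = 0.405184.
  √(4 − x²) = 0.636541.
  1/(2π) = 0.159155.
  ρ_sc(-1.896) = 0.159155 · 0.636541 = 0.101309.

Rounded to 5 decimal places: ρ_sc(-1.896) ≈ 0.10131.


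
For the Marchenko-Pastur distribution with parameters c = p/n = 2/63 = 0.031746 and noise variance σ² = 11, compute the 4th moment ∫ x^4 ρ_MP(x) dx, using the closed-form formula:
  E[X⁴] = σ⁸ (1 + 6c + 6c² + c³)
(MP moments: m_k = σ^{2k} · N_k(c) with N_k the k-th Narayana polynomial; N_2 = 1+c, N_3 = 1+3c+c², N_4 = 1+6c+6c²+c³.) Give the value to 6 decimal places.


E[X⁴] = σ⁸ (1 + 6c + 6c² + c³) (fourth MP moment). With σ² = 11 (so σ⁸ = 14641) and c = 2/63 = 0.031746: E[X⁴] = 14641 · (1 + 6·0.031746 + 6·(0.031746)² + (0.031746)³) = 14641 · 1.196555.

So E[X^4] = 17518.762453.


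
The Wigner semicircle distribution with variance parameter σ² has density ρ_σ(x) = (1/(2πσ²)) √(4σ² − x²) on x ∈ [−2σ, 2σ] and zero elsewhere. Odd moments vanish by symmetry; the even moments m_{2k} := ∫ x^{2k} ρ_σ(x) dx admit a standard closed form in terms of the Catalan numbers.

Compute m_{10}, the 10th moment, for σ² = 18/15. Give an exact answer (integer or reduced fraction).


By the scaled semicircle moment identity, m_{2k} = σ^{2k} · C_k with k = 5.
C_5 = (1/(k+1)) · C(2k, k) = (1/6) · C(10, 5) = (1/6) · 252 = 42.
σ^{2k} = (σ²)^k = (18/15)^5 = 7776/3125.

Therefore m_{10} = σ^{10} · C_5 = (7776/3125) · 42 = 326592/3125.


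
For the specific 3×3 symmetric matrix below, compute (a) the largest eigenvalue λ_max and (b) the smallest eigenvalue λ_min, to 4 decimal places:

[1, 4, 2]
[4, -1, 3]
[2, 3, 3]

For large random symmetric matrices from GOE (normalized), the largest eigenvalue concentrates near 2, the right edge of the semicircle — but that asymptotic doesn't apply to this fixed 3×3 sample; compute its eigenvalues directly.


Since M is real symmetric, all three eigenvalues are real; they are the roots of det(λI − M) = λ³ − (tr M) λ² + s λ − det M, where s is the sum of the principal 2×2 minors.
tr M = 1 + (-1) + 3 = 3.
s = (1·(-1) − 4²) + (1·3 − 2²) + ((-1)·3 − 3²) = -17 + (-1) + (-12) = -30.
det M (expand along row 1) = 1·(-12) − 4·6 + 2·14 = -8.
Characteristic polynomial: λ³ − 3λ² − 30λ + 8 = 0.
Substitute λ = y + (tr M)/3 = y + 1.000000 to remove the quadratic term: y³ + p·y + q = 0 with p = s − (tr M)²/3 = -33.000000 and q = −2(tr M)³/27 + (tr M)·s/3 − det M = -24.000000.
Three real roots ⇒ use the trigonometric (Viète) form: r = 2√(−p/3) = 6.633250, φ = arccos(3q/(p·r)) = arccos(0.328921) = 1.235635 rad.
y_k = r·cos(φ/3 − 2πk/3) for k = 0, 1, 2 gives y = 6.078514, -0.739529, -5.338985.
λ_k = y_k + 1.000000 gives λ = 7.0785, 0.2605, -4.3390 (check: the sum is 3.0000 = tr M).

Hence λ_max = 7.0785 and λ_min = -4.3390.


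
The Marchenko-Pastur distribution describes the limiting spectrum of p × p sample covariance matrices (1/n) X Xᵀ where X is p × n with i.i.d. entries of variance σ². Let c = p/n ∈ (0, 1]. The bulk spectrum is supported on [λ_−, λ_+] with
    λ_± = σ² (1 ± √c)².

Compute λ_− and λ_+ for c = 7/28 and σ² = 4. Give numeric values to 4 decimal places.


c = 7/28 = 0.250000; √c = 0.500000.
λ_− = σ² (1 − √c)² = 4 · (1 − 0.500000)² = 4 · (0.500000)² = 1.000000.
λ_+ = σ² (1 + √c)² = 4 · (1 + 0.500000)² = 4 · (1.500000)² = 9.000000.

Rounded to 4 decimal places: λ_− ≈ 1.0000, λ_+ ≈ 9.0000.


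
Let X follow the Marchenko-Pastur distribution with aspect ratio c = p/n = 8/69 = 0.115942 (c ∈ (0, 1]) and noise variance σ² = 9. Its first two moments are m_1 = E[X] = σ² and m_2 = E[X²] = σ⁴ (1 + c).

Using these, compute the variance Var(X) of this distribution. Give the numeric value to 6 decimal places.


m_1 = E[X] = σ² = 9, so m_1² = 81.
m_2 = E[X²] = σ⁴ (1 + c) = 81 · (1 + 0.115942) = 81 · 1.115942 = 90.391304.
(Note m_2 − m_1² simplifies to c · σ⁴ = 0.115942 · 81.)

Var(X) = m_2 − m_1² = 90.391304 − 81 = 9.391304.


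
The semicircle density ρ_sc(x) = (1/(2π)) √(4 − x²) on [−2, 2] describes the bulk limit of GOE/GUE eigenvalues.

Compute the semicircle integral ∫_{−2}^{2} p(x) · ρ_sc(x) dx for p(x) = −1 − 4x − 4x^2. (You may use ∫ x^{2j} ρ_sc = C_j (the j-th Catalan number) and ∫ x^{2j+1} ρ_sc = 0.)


Write p(x) = Σ a_i x^i, split into monomials and integrate each against ρ_sc separately.
Using ∫ x^{2j} ρ_sc = C_j = (1/(j+1)) C(2j, j) (Catalan numbers) and ∫ x^{2j+1} ρ_sc = 0 (odd monomials vanish by symmetry):
  i = 0 (even): a_0 · C_{0} = -1 · 1 = -1
  i = 1 (odd): ∫ x^1 ρ_sc = 0 (vanishes)
  i = 2 (even): a_2 · C_{1} = -4 · 1 = -4

Summing the contributions: ∫_{−2}^{2} p(x) ρ_sc(x) dx = (-1) + (-4) = -5.


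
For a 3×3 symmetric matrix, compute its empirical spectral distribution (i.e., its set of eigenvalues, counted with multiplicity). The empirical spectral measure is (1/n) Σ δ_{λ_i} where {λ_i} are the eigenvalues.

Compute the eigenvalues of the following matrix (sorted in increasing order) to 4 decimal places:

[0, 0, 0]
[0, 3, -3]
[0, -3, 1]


Since M is real symmetric, all three eigenvalues are real; they are the roots of det(λI − M) = λ³ − (tr M) λ² + s λ − det M, where s is the sum of the principal 2×2 minors.
tr M = 0 + 3 + 1 = 4.
s = (0·3 − 0²) + (0·1 − 0²) + (3·1 − (-3)²) = 0 + 0 + (-6) = -6.
det M (expand along row 1) = 0·(-6) − 0·0 + 0·0 = 0.
Characteristic polynomial: λ³ − 4λ² − 6λ = 0.
Substitute λ = y + (tr M)/3 = y + 1.333333 to remove the quadratic term: y³ + p·y + q = 0 with p = s − (tr M)²/3 = -11.333333 and q = −2(tr M)³/27 + (tr M)·s/3 − det M = -12.740741.
Three real roots ⇒ use the trigonometric (Viète) form: r = 2√(−p/3) = 3.887301, φ = arccos(3q/(p·r)) = arccos(0.867581) = 0.520479 rad.
y_k = r·cos(φ/3 − 2πk/3) for k = 0, 1, 2 gives y = 3.828944, -1.333333, -2.495611.
λ_k = y_k + 1.333333 gives λ = 5.1623, 0.0000, -1.1623 (check: the sum is 4.0000 = tr M).

Eigenvalues sorted in increasing order: [-1.1623, 0.0000, 5.1623].
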